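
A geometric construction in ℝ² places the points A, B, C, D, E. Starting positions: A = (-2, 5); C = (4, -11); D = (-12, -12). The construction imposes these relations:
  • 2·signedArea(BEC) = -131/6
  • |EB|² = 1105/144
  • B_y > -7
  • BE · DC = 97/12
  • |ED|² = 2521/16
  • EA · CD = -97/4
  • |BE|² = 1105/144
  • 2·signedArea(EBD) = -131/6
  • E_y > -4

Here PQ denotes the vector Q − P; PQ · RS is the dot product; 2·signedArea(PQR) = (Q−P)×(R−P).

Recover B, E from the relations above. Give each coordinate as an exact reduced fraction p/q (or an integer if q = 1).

B = (-10/3, -6)
E = (-3, -13/4)

1. E_x = -3  [line 16·x + 1·y + 205/4 = 0 ∩ |ED|² = 2521/16]
2. E_y = -13/4  [line 16·x + 1·y + 205/4 = 0 ∩ |ED|² = 2521/16]
   → E = (-3, -13/4)
3. B_x = -10/3  [BE · DC = 97/12 ∩ 2·signedArea(EBD) = -131/6]
4. B_y = -6  [BE · DC = 97/12 ∩ 2·signedArea(EBD) = -131/6]
   → B = (-10/3, -6)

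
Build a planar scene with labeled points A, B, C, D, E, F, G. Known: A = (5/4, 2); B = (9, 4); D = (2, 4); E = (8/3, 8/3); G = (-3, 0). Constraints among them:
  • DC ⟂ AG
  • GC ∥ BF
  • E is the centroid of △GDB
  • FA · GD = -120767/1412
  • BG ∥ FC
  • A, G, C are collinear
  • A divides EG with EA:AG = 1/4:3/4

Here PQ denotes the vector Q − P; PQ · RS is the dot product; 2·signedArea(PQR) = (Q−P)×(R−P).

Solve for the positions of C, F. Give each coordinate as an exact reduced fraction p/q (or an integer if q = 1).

C = (930/353, 936/353)
F = (5166/353, 2348/353)

1. C_x = 930/353  [A, G, C are collinear ∩ DC ⟂ AG]
2. C_y = 936/353  [A, G, C are collinear ∩ DC ⟂ AG]
   → C = (930/353, 936/353)
3. F_x = 5166/353  [BG ∥ FC ∩ GC ∥ BF]
4. F_y = 2348/353  [BG ∥ FC ∩ GC ∥ BF]
   → F = (5166/353, 2348/353)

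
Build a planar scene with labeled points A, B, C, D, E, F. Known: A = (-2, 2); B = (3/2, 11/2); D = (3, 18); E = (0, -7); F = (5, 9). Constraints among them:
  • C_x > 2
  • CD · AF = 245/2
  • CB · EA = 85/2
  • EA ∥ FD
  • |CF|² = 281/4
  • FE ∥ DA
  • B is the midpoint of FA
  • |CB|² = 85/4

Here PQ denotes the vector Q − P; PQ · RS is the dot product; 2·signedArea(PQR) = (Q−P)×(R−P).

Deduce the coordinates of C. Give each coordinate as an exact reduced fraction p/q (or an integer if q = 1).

1. C_x = 5/2  [CD · AF = 245/2 ∩ CB · EA = 85/2]
2. C_y = 1  [CD · AF = 245/2 ∩ CB · EA = 85/2]
   → C = (5/2, 1)

C = (5/2, 1)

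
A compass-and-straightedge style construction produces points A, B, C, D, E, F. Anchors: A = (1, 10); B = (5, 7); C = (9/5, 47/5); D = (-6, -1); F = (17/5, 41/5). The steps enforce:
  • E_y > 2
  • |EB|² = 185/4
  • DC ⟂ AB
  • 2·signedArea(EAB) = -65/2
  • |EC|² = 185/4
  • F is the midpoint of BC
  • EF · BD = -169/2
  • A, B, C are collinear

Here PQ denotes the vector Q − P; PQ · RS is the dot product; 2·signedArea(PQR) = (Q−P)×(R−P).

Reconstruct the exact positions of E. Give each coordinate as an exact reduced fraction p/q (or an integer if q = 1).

E = (-1/2, 3)

1. E_x = -1/2  [EF · BD = -169/2 ∩ 2·signedArea(EAB) = -65/2]
2. E_y = 3  [EF · BD = -169/2 ∩ 2·signedArea(EAB) = -65/2]
   → E = (-1/2, 3)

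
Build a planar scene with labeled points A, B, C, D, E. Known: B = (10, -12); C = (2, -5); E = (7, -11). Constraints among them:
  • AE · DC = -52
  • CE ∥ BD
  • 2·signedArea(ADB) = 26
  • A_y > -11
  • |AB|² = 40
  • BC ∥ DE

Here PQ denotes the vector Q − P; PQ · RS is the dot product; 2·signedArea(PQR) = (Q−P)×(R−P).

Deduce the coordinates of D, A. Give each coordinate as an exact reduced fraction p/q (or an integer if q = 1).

1. D_x = 15  [BC ∥ DE ∩ CE ∥ BD]
2. D_y = -18  [BC ∥ DE ∩ CE ∥ BD]
   → D = (15, -18)
3. A_x = 4  [2·signedArea(ADB) = 26 ∩ AE · DC = -52]
4. A_y = -10  [2·signedArea(ADB) = 26 ∩ AE · DC = -52]
   → A = (4, -10)

A = (4, -10)
D = (15, -18)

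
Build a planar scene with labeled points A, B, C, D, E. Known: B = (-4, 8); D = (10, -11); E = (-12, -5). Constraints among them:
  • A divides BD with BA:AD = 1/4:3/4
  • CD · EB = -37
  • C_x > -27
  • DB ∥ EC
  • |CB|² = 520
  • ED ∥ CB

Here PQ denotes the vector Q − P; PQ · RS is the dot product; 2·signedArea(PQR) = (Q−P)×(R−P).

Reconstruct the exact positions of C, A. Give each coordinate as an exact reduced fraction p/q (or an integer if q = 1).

A = (-1/2, 13/4)
C = (-26, 14)

1. C_x = -26  [ED ∥ CB ∩ DB ∥ EC]
2. C_y = 14  [ED ∥ CB ∩ DB ∥ EC]
   → C = (-26, 14)
3. A_x = -1/2  [A divides BD with BA:AD = 1/4:3/4]
4. A_y = 13/4  [A divides BD with BA:AD = 1/4:3/4]
   → A = (-1/2, 13/4)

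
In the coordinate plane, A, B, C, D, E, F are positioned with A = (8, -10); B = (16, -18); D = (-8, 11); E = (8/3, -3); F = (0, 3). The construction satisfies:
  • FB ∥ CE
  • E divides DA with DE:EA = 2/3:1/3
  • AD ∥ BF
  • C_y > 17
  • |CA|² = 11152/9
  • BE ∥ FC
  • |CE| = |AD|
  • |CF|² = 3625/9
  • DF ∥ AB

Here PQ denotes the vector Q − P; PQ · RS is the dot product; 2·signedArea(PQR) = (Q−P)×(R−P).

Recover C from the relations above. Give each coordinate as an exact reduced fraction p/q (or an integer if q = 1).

C = (-40/3, 18)

1. C_x = -40/3  [FB ∥ CE ∩ BE ∥ FC]
2. C_y = 18  [FB ∥ CE ∩ BE ∥ FC]
   → C = (-40/3, 18)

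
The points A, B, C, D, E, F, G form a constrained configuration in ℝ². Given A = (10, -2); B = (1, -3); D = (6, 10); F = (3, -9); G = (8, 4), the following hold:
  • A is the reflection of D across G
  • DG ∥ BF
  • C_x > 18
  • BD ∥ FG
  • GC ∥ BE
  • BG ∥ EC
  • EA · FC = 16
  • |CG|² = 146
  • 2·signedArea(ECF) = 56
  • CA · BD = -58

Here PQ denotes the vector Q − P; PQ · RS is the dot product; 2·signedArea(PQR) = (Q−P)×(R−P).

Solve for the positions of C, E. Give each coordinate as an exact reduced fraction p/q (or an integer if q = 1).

C = (19, -1)
E = (12, -8)

1. C_x = 19  [line -5·x + -13·y + 82 = 0 ∩ |CG|² = 146]
2. C_y = -1  [line -5·x + -13·y + 82 = 0 ∩ |CG|² = 146]
   → C = (19, -1)
3. E_x = 12  [BG ∥ EC ∩ GC ∥ BE]
4. E_y = -8  [BG ∥ EC ∩ GC ∥ BE]
   → E = (12, -8)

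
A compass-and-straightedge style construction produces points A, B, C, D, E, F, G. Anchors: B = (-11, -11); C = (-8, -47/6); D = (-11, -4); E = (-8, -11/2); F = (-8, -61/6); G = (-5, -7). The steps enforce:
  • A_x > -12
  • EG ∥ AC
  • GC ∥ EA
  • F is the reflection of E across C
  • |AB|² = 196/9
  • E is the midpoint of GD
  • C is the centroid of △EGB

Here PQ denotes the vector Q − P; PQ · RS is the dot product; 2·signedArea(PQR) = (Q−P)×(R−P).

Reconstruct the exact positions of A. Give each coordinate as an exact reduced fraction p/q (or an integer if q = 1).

A = (-11, -19/3)

1. A_x = -11  [EG ∥ AC ∩ GC ∥ EA]
2. A_y = -19/3  [EG ∥ AC ∩ GC ∥ EA]
   → A = (-11, -19/3)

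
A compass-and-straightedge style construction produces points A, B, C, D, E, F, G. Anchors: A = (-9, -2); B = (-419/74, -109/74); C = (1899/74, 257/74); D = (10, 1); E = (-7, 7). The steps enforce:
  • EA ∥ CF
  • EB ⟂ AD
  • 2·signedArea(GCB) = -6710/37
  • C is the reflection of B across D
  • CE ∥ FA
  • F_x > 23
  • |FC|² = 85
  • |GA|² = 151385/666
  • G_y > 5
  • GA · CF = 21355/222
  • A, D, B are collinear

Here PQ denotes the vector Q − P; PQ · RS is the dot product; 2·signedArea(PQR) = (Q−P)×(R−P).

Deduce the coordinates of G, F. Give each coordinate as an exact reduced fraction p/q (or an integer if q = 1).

F = (1751/74, -409/74)
G = (863/222, 431/74)

1. G_x = 863/222  [line 183/37·x + -1159/37·y + 6039/37 = 0 ∩ |GA|² = 151385/666]
2. G_y = 431/74  [line 183/37·x + -1159/37·y + 6039/37 = 0 ∩ |GA|² = 151385/666]
   → G = (863/222, 431/74)
3. F_x = 1751/74  [CE ∥ FA ∩ EA ∥ CF]
4. F_y = -409/74  [CE ∥ FA ∩ EA ∥ CF]
   → F = (1751/74, -409/74)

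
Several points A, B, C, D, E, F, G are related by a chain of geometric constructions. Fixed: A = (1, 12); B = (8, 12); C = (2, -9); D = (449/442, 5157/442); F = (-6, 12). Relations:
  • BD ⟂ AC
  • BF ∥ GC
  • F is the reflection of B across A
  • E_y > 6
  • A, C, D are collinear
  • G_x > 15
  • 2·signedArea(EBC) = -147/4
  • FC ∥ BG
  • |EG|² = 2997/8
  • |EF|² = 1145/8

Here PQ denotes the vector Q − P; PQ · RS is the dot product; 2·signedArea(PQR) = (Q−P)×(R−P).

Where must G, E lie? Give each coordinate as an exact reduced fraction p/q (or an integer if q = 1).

1. G_x = 16  [BF ∥ GC ∩ FC ∥ BG]
2. G_y = -9  [BF ∥ GC ∩ FC ∥ BG]
   → G = (16, -9)
3. E_x = 19/4  [line 21·x + -6·y + -237/4 = 0 ∩ |EG|² = 2997/8]
4. E_y = 27/4  [line 21·x + -6·y + -237/4 = 0 ∩ |EG|² = 2997/8]
   → E = (19/4, 27/4)

E = (19/4, 27/4)
G = (16, -9)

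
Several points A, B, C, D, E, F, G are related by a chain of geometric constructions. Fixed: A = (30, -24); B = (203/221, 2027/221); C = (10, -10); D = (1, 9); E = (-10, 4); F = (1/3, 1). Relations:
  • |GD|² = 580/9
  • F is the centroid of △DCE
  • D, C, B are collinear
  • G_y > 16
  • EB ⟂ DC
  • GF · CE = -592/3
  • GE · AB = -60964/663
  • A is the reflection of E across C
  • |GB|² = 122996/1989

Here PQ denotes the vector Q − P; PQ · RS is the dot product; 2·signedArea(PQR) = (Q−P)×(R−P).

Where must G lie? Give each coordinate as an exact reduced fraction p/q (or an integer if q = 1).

1. G_x = 5/3  [GF · CE = -592/3 ∩ GE · AB = -60964/663]
2. G_y = 17  [GF · CE = -592/3 ∩ GE · AB = -60964/663]
   → G = (5/3, 17)

G = (5/3, 17)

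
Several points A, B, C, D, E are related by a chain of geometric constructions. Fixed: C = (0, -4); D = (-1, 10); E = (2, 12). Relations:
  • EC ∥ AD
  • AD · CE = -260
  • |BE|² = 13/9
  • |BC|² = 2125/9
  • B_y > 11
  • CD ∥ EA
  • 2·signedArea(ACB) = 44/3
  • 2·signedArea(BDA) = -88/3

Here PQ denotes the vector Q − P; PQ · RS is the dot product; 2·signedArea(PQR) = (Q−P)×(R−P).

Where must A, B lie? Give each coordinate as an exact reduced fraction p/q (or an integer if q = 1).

A = (1, 26)
B = (1, 34/3)

1. A_x = 1  [EC ∥ AD ∩ CD ∥ EA]
2. A_y = 26  [EC ∥ AD ∩ CD ∥ EA]
   → A = (1, 26)
3. B_x = 1  [2·signedArea(BDA) = -88/3 ∩ 2·signedArea(ACB) = 44/3]
4. B_y = 34/3  [2·signedArea(BDA) = -88/3 ∩ 2·signedArea(ACB) = 44/3]
   → B = (1, 34/3)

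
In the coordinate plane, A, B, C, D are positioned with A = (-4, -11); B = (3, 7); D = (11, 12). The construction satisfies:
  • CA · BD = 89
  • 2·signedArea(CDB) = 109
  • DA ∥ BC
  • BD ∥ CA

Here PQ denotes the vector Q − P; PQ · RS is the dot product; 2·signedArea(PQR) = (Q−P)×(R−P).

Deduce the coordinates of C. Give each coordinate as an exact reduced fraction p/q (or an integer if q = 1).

C = (-12, -16)

1. C_x = -12  [BD ∥ CA ∩ DA ∥ BC]
2. C_y = -16  [BD ∥ CA ∩ DA ∥ BC]
   → C = (-12, -16)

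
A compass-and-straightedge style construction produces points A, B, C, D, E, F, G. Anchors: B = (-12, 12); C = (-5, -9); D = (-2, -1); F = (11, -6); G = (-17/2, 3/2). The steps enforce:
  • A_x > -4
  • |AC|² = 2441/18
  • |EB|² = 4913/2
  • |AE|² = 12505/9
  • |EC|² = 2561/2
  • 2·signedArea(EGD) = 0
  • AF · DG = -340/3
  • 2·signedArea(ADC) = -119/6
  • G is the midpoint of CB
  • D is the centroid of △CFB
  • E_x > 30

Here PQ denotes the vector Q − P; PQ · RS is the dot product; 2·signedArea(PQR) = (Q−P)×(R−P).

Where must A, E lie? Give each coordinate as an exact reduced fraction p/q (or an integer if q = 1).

A = (-19/6, 5/2)
E = (61/2, -27/2)

1. A_x = -19/6  [2·signedArea(ADC) = -119/6 ∩ AF · DG = -340/3]
2. A_y = 5/2  [2·signedArea(ADC) = -119/6 ∩ AF · DG = -340/3]
   → A = (-19/6, 5/2)
3. E_x = 61/2  [line 5/2·x + 13/2·y + 23/2 = 0 ∩ |AE|² = 12505/9]
4. E_y = -27/2  [line 5/2·x + 13/2·y + 23/2 = 0 ∩ |AE|² = 12505/9]
   → E = (61/2, -27/2)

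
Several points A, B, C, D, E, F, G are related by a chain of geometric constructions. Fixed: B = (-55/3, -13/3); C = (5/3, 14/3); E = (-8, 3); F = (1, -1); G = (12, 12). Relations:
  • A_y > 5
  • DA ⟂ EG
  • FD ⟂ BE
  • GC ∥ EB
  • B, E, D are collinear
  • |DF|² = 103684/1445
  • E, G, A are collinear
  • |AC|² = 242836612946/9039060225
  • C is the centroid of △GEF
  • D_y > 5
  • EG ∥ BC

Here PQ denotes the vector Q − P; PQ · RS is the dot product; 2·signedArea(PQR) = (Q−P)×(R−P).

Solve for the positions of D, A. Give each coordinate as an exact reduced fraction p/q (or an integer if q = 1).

1. D_x = -5639/1445  [B, E, D are collinear ∩ FD ⟂ BE]
2. D_y = 8537/1445  [B, E, D are collinear ∩ FD ⟂ BE]
   → D = (-5639/1445, 8537/1445)
3. A_x = -487120/139009  [E, G, A are collinear ∩ DA ⟂ EG]
4. A_y = 3491277/695045  [E, G, A are collinear ∩ DA ⟂ EG]
   → A = (-487120/139009, 3491277/695045)

A = (-487120/139009, 3491277/695045)
D = (-5639/1445, 8537/1445)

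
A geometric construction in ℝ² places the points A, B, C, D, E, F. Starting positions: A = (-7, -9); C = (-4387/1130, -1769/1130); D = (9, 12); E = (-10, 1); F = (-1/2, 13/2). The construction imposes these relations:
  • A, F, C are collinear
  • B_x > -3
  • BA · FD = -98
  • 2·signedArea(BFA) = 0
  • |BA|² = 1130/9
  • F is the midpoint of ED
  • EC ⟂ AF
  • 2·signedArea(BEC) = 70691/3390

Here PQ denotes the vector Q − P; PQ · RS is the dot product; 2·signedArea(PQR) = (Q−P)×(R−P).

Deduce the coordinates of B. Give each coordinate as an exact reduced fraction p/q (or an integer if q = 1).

1. B_x = -8/3  [2·signedArea(BFA) = 0 ∩ 2·signedArea(BEC) = 70691/3390]
2. B_y = 4/3  [2·signedArea(BFA) = 0 ∩ 2·signedArea(BEC) = 70691/3390]
   → B = (-8/3, 4/3)

B = (-8/3, 4/3)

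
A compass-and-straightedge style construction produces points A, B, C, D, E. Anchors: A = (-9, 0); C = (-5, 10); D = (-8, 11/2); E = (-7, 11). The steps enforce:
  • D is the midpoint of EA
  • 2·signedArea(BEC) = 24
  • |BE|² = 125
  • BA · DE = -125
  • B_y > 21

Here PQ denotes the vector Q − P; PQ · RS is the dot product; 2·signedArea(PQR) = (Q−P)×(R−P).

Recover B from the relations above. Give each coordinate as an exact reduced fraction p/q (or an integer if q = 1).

B = (-5, 22)

1. B_x = -5  [2·signedArea(BEC) = 24 ∩ BA · DE = -125]
2. B_y = 22  [2·signedArea(BEC) = 24 ∩ BA · DE = -125]
   → B = (-5, 22)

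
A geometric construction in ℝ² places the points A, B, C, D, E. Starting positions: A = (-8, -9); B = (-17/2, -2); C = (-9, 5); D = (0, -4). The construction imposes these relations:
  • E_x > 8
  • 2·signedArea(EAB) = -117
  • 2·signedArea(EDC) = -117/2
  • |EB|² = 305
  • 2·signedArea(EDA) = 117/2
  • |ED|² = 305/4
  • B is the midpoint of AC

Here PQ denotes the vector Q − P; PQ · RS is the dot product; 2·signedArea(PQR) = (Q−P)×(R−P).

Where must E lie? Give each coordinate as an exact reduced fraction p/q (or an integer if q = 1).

E = (17/2, -6)

1. E_x = 17/2  [2·signedArea(EDA) = 117/2 ∩ 2·signedArea(EAB) = -117]
2. E_y = -6  [2·signedArea(EDA) = 117/2 ∩ 2·signedArea(EAB) = -117]
   → E = (17/2, -6)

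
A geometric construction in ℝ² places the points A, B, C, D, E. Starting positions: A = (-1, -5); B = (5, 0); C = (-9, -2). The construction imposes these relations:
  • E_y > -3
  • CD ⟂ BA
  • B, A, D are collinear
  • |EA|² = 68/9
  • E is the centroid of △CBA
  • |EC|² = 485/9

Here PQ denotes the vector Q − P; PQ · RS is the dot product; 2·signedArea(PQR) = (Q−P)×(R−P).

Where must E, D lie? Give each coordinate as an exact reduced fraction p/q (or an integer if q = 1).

D = (-259/61, -470/61)
E = (-5/3, -7/3)

1. E_x = -5/3  [E is the centroid of △CBA]
2. E_y = -7/3  [E is the centroid of △CBA]
   → E = (-5/3, -7/3)
3. D_x = -259/61  [B, A, D are collinear ∩ CD ⟂ BA]
4. D_y = -470/61  [B, A, D are collinear ∩ CD ⟂ BA]
   → D = (-259/61, -470/61)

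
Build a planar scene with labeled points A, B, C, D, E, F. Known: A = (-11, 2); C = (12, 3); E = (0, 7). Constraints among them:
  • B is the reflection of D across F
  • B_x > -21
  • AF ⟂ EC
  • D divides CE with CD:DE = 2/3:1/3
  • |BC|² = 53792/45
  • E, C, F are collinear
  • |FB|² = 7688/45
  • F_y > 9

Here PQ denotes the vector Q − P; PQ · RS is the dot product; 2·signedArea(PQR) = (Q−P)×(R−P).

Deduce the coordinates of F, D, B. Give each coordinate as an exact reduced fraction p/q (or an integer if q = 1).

1. F_x = -42/5  [E, C, F are collinear ∩ AF ⟂ EC]
2. F_y = 49/5  [E, C, F are collinear ∩ AF ⟂ EC]
   → F = (-42/5, 49/5)
3. D_x = 4  [D divides CE with CD:DE = 2/3:1/3]
4. D_y = 17/3  [D divides CE with CD:DE = 2/3:1/3]
   → D = (4, 17/3)
5. B_x = -104/5  [B is the reflection of D across F]
6. B_y = 209/15  [B is the reflection of D across F]
   → B = (-104/5, 209/15)

B = (-104/5, 209/15)
D = (4, 17/3)
F = (-42/5, 49/5)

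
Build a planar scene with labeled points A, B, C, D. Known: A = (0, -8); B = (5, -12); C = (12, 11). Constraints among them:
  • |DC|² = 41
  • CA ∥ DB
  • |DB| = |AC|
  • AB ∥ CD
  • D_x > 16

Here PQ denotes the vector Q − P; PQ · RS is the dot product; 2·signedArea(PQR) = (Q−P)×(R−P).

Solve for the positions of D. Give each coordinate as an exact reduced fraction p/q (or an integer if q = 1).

D = (17, 7)

1. D_x = 17  [CA ∥ DB ∩ AB ∥ CD]
2. D_y = 7  [CA ∥ DB ∩ AB ∥ CD]
   → D = (17, 7)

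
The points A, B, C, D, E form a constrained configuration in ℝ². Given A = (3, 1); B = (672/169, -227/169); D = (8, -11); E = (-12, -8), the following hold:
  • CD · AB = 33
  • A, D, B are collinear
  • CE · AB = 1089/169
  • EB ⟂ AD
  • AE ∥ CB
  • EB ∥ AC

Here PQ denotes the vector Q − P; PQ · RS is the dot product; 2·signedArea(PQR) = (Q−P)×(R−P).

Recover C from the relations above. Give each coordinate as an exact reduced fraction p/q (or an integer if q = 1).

1. C_x = 3207/169  [AE ∥ CB ∩ EB ∥ AC]
2. C_y = 1294/169  [AE ∥ CB ∩ EB ∥ AC]
   → C = (3207/169, 1294/169)

C = (3207/169, 1294/169)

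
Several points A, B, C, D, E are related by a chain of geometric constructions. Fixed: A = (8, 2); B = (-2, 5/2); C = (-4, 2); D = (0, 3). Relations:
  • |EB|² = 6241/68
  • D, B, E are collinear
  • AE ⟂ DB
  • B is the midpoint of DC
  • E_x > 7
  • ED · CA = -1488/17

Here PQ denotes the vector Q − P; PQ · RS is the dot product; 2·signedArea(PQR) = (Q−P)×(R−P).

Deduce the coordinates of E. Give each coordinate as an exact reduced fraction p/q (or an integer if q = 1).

1. E_x = 124/17  [D, B, E are collinear ∩ AE ⟂ DB]
2. E_y = 82/17  [D, B, E are collinear ∩ AE ⟂ DB]
   → E = (124/17, 82/17)

E = (124/17, 82/17)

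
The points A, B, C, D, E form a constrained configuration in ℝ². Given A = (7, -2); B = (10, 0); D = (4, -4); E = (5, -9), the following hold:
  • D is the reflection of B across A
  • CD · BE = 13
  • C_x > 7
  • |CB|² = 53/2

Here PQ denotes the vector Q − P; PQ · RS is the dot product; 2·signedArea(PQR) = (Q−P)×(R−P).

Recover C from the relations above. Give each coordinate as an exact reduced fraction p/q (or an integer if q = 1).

C = (15/2, -9/2)

1. C_x = 15/2  [line 5·x + 9·y + 3 = 0 ∩ |CB|² = 53/2]
2. C_y = -9/2  [line 5·x + 9·y + 3 = 0 ∩ |CB|² = 53/2]
   → C = (15/2, -9/2)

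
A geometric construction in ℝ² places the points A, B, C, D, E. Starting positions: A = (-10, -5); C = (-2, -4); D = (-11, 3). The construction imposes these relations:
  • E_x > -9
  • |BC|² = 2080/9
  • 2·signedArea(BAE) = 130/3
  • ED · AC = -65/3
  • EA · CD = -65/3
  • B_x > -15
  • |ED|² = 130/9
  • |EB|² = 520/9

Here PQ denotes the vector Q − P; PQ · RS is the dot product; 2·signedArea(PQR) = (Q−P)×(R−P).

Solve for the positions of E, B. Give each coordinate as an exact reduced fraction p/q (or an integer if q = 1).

B = (-14, 16/3)
E = (-8, 2/3)

1. E_x = -8  [ED · AC = -65/3 ∩ EA · CD = -65/3]
2. E_y = 2/3  [ED · AC = -65/3 ∩ EA · CD = -65/3]
   → E = (-8, 2/3)
3. B_x = -14  [line -17/3·x + 2·y + -90 = 0 ∩ |BC|² = 2080/9]
4. B_y = 16/3  [line -17/3·x + 2·y + -90 = 0 ∩ |BC|² = 2080/9]
   → B = (-14, 16/3)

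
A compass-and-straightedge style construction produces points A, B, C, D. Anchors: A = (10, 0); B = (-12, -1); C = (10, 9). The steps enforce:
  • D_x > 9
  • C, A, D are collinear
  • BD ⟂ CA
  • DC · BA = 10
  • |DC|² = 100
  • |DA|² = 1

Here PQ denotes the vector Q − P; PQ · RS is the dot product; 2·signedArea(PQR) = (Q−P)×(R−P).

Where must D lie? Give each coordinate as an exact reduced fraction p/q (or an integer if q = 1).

D = (10, -1)

1. D_x = 10  [C, A, D are collinear ∩ BD ⟂ CA]
2. D_y = -1  [C, A, D are collinear ∩ BD ⟂ CA]
   → D = (10, -1)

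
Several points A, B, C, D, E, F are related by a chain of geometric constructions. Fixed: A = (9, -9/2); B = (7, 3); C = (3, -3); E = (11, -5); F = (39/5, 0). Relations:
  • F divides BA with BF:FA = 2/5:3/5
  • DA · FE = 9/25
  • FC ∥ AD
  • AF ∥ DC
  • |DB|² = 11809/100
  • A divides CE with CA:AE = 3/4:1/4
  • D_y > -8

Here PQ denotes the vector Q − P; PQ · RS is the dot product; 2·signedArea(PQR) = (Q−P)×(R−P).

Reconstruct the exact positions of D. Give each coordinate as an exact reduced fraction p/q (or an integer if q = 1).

1. D_x = 21/5  [AF ∥ DC ∩ FC ∥ AD]
2. D_y = -15/2  [AF ∥ DC ∩ FC ∥ AD]
   → D = (21/5, -15/2)

D = (21/5, -15/2)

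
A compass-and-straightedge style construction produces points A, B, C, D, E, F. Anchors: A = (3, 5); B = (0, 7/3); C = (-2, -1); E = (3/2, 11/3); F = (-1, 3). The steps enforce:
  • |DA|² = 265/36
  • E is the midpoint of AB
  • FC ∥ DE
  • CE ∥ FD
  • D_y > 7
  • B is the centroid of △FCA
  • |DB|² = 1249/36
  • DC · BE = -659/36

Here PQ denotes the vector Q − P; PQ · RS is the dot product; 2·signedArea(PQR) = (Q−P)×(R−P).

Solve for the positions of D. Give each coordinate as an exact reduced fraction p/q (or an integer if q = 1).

1. D_x = 5/2  [FC ∥ DE ∩ CE ∥ FD]
2. D_y = 23/3  [FC ∥ DE ∩ CE ∥ FD]
   → D = (5/2, 23/3)

D = (5/2, 23/3)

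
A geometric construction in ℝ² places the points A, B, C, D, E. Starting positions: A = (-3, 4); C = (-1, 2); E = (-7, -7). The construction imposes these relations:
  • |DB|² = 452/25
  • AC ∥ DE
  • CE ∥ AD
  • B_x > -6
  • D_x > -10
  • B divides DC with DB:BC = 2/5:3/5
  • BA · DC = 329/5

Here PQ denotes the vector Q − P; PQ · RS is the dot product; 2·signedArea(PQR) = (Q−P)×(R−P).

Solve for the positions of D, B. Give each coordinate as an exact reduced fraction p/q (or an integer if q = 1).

B = (-29/5, -11/5)
D = (-9, -5)

1. D_x = -9  [AC ∥ DE ∩ CE ∥ AD]
2. D_y = -5  [AC ∥ DE ∩ CE ∥ AD]
   → D = (-9, -5)
3. B_x = -29/5  [B divides DC with DB:BC = 2/5:3/5]
4. B_y = -11/5  [B divides DC with DB:BC = 2/5:3/5]
   → B = (-29/5, -11/5)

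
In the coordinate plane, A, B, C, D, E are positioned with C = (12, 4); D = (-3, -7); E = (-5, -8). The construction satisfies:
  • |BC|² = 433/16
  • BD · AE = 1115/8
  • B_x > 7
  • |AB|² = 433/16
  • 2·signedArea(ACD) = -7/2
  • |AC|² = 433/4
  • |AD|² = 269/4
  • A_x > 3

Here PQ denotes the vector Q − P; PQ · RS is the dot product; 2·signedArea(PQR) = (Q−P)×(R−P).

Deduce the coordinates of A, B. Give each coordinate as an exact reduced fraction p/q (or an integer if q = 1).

A = (7/2, -2)
B = (31/4, 1)

1. A_x = 7/2  [line 11·x + -15·y + -137/2 = 0 ∩ |AD|² = 269/4]
2. A_y = -2  [line 11·x + -15·y + -137/2 = 0 ∩ |AD|² = 269/4]
   → A = (7/2, -2)
3. B_x = 31/4  [line 17/2·x + 6·y + -575/8 = 0 ∩ |BC|² = 433/16]
4. B_y = 1  [line 17/2·x + 6·y + -575/8 = 0 ∩ |BC|² = 433/16]
   → B = (31/4, 1)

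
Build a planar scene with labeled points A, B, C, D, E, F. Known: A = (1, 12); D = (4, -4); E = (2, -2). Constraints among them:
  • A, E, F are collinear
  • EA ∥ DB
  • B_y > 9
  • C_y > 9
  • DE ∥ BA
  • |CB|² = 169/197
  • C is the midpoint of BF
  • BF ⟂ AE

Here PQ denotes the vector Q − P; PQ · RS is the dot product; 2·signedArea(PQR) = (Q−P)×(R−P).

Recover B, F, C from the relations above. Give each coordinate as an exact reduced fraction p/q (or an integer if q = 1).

B = (3, 10)
C = (409/197, 1957/197)
F = (227/197, 1944/197)

1. B_x = 3  [DE ∥ BA ∩ EA ∥ DB]
2. B_y = 10  [DE ∥ BA ∩ EA ∥ DB]
   → B = (3, 10)
3. F_x = 227/197  [A, E, F are collinear ∩ BF ⟂ AE]
4. F_y = 1944/197  [A, E, F are collinear ∩ BF ⟂ AE]
   → F = (227/197, 1944/197)
5. C_x = 409/197  [C is the midpoint of BF]
6. C_y = 1957/197  [C is the midpoint of BF]
   → C = (409/197, 1957/197)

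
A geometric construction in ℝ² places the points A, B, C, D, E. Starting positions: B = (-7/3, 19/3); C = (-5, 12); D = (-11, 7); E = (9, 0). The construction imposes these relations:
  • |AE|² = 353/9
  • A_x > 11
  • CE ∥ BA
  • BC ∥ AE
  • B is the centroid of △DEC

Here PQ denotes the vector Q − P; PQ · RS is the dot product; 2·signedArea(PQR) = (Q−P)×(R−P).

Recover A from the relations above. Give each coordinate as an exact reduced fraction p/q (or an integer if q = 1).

1. A_x = 35/3  [BC ∥ AE ∩ CE ∥ BA]
2. A_y = -17/3  [BC ∥ AE ∩ CE ∥ BA]
   → A = (35/3, -17/3)

A = (35/3, -17/3)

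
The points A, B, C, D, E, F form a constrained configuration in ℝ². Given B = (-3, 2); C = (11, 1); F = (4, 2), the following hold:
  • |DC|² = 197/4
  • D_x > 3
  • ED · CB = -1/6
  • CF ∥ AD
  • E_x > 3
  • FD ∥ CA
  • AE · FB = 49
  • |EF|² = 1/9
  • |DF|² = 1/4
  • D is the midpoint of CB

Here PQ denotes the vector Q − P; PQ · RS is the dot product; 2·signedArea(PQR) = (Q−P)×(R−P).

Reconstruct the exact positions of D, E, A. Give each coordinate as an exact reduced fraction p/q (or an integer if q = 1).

1. D_x = 4  [D is the midpoint of CB]
2. D_y = 3/2  [D is the midpoint of CB]
   → D = (4, 3/2)
3. A_x = 11  [CF ∥ AD ∩ FD ∥ CA]
4. A_y = 1/2  [CF ∥ AD ∩ FD ∥ CA]
   → A = (11, 1/2)
5. E_x = 4  [ED · CB = -1/6 ∩ AE · FB = 49]
6. E_y = 5/3  [ED · CB = -1/6 ∩ AE · FB = 49]
   → E = (4, 5/3)

A = (11, 1/2)
D = (4, 3/2)
E = (4, 5/3)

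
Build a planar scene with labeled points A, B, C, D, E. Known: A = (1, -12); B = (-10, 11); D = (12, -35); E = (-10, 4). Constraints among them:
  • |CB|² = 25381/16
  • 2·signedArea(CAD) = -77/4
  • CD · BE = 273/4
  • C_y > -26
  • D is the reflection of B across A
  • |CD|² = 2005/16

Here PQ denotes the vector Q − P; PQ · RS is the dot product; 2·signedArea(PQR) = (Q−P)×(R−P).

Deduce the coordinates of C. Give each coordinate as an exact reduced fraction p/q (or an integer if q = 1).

1. C_x = 13/2  [CD · BE = 273/4 ∩ 2·signedArea(CAD) = -77/4]
2. C_y = -101/4  [CD · BE = 273/4 ∩ 2·signedArea(CAD) = -77/4]
   → C = (13/2, -101/4)

C = (13/2, -101/4)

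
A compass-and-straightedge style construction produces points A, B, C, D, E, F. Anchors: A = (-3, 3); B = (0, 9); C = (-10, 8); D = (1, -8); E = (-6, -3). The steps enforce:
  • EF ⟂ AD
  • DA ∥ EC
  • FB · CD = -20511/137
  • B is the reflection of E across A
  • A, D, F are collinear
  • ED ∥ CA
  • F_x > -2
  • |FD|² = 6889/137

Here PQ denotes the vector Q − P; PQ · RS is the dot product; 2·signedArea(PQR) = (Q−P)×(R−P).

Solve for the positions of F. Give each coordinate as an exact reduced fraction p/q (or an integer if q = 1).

F = (-195/137, -183/137)

1. F_x = -195/137  [A, D, F are collinear ∩ EF ⟂ AD]
2. F_y = -183/137  [A, D, F are collinear ∩ EF ⟂ AD]
   → F = (-195/137, -183/137)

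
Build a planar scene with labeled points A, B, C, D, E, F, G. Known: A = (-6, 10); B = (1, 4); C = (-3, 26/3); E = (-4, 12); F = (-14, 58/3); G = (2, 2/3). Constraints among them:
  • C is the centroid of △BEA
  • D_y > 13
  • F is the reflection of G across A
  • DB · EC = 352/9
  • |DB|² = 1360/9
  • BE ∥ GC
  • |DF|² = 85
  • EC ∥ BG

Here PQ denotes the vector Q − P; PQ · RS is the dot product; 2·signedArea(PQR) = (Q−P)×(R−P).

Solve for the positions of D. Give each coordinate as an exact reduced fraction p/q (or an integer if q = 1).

1. D_x = -7  [line -1·x + 10/3·y + -463/9 = 0 ∩ |DF|² = 85]
2. D_y = 40/3  [line -1·x + 10/3·y + -463/9 = 0 ∩ |DF|² = 85]
   → D = (-7, 40/3)

D = (-7, 40/3)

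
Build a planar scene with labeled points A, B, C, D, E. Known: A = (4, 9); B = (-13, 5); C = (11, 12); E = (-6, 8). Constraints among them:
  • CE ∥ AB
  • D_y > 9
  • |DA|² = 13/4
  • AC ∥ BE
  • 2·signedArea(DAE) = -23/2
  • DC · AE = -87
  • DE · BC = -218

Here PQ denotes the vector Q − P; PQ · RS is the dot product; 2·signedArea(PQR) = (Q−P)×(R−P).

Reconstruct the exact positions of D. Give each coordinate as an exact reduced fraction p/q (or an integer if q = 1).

D = (5/2, 10)

1. D_x = 5/2  [2·signedArea(DAE) = -23/2 ∩ DE · BC = -218]
2. D_y = 10  [2·signedArea(DAE) = -23/2 ∩ DE · BC = -218]
   → D = (5/2, 10)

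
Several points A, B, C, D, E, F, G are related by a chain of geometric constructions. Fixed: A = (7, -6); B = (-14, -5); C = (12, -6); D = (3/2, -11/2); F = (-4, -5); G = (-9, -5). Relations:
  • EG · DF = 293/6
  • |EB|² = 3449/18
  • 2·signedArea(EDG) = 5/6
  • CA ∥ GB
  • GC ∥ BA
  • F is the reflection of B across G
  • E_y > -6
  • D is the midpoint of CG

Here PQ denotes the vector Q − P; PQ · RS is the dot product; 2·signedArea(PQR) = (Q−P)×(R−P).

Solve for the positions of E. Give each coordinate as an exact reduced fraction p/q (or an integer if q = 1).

E = (-1/6, -11/2)

1. E_x = -1/6  [2·signedArea(EDG) = 5/6 ∩ EG · DF = 293/6]
2. E_y = -11/2  [2·signedArea(EDG) = 5/6 ∩ EG · DF = 293/6]
   → E = (-1/6, -11/2)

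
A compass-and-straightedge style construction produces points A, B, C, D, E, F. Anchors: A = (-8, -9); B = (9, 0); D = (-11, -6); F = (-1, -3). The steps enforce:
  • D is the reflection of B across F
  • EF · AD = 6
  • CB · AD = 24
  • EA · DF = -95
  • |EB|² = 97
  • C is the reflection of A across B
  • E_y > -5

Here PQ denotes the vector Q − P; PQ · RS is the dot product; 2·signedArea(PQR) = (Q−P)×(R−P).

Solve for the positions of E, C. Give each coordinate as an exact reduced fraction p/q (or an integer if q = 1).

1. E_x = 0  [EA · DF = -95 ∩ EF · AD = 6]
2. E_y = -4  [EA · DF = -95 ∩ EF · AD = 6]
   → E = (0, -4)
3. C_x = 26  [C is the reflection of A across B]
4. C_y = 9  [C is the reflection of A across B]
   → C = (26, 9)

C = (26, 9)
E = (0, -4)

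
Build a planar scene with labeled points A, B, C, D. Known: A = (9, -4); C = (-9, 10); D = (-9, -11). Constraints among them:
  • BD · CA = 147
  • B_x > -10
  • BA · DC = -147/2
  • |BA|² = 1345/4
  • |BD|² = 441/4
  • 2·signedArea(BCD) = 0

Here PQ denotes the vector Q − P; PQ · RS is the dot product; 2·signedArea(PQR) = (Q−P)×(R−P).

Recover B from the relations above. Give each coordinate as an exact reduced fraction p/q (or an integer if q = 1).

B = (-9, -1/2)

1. B_x = -9  [2·signedArea(BCD) = 0 ∩ BD · CA = 147]
2. B_y = -1/2  [2·signedArea(BCD) = 0 ∩ BD · CA = 147]
   → B = (-9, -1/2)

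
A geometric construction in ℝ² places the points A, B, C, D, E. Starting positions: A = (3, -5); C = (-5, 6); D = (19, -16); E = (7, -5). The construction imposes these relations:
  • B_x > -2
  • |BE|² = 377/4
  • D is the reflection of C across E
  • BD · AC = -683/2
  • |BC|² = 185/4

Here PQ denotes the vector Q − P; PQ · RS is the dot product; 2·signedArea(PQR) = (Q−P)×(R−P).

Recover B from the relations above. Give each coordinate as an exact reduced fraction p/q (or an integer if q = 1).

B = (-1, 1/2)

1. B_x = -1  [line 8·x + -11·y + 27/2 = 0 ∩ |BC|² = 185/4]
2. B_y = 1/2  [line 8·x + -11·y + 27/2 = 0 ∩ |BC|² = 185/4]
   → B = (-1, 1/2)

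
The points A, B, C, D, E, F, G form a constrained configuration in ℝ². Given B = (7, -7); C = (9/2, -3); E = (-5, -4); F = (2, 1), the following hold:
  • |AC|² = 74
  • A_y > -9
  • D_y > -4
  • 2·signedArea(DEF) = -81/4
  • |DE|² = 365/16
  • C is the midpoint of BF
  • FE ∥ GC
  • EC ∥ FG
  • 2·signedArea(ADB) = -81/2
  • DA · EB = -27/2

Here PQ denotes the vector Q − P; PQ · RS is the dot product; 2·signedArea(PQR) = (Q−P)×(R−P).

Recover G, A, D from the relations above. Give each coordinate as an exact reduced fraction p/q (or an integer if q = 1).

A = (-5/2, -8)
D = (-1/4, -7/2)
G = (23/2, 2)

1. G_x = 23/2  [FE ∥ GC ∩ EC ∥ FG]
2. G_y = 2  [FE ∥ GC ∩ EC ∥ FG]
   → G = (23/2, 2)
3. D_x = -1/4  [line -5·x + 7·y + 93/4 = 0 ∩ |DE|² = 365/16]
4. D_y = -7/2  [line -5·x + 7·y + 93/4 = 0 ∩ |DE|² = 365/16]
   → D = (-1/4, -7/2)
5. A_x = -5/2  [2·signedArea(ADB) = -81/2 ∩ DA · EB = -27/2]
6. A_y = -8  [2·signedArea(ADB) = -81/2 ∩ DA · EB = -27/2]
   → A = (-5/2, -8)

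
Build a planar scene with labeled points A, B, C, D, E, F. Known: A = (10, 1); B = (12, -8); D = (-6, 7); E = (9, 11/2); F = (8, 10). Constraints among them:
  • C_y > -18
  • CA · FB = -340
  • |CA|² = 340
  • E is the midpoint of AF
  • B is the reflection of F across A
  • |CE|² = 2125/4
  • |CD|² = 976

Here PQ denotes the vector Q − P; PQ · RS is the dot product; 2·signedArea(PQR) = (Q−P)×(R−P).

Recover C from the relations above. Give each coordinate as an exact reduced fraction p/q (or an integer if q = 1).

1. C_x = 14  [line -4·x + 18·y + 362 = 0 ∩ |CD|² = 976]
2. C_y = -17  [line -4·x + 18·y + 362 = 0 ∩ |CD|² = 976]
   → C = (14, -17)

C = (14, -17)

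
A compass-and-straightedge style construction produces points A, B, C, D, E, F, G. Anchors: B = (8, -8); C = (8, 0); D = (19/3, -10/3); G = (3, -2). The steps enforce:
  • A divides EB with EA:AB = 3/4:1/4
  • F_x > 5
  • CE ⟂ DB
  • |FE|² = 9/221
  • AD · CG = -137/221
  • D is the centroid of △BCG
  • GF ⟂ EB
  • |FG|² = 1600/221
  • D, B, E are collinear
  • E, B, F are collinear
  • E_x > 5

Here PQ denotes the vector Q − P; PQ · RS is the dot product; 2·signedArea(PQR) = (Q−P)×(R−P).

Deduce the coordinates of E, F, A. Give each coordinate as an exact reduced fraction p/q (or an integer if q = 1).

A = (1628/221, -1376/221)
E = (1208/221, -200/221)
F = (1223/221, -242/221)

1. E_x = 1208/221  [D, B, E are collinear ∩ CE ⟂ DB]
2. E_y = -200/221  [D, B, E are collinear ∩ CE ⟂ DB]
   → E = (1208/221, -200/221)
3. F_x = 1223/221  [E, B, F are collinear ∩ GF ⟂ EB]
4. F_y = -242/221  [E, B, F are collinear ∩ GF ⟂ EB]
   → F = (1223/221, -242/221)
5. A_x = 1628/221  [A divides EB with EA:AB = 3/4:1/4]
6. A_y = -1376/221  [A divides EB with EA:AB = 3/4:1/4]
   → A = (1628/221, -1376/221)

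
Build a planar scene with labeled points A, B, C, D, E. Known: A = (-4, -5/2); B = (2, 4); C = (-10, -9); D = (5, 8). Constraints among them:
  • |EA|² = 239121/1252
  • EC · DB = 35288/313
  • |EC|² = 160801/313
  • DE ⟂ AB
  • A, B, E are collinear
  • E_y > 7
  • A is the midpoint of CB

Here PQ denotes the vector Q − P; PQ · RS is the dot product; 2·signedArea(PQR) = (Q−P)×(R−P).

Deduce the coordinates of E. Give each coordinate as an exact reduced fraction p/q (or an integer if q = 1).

1. E_x = 1682/313  [A, B, E are collinear ∩ DE ⟂ AB]
2. E_y = 2396/313  [A, B, E are collinear ∩ DE ⟂ AB]
   → E = (1682/313, 2396/313)

E = (1682/313, 2396/313)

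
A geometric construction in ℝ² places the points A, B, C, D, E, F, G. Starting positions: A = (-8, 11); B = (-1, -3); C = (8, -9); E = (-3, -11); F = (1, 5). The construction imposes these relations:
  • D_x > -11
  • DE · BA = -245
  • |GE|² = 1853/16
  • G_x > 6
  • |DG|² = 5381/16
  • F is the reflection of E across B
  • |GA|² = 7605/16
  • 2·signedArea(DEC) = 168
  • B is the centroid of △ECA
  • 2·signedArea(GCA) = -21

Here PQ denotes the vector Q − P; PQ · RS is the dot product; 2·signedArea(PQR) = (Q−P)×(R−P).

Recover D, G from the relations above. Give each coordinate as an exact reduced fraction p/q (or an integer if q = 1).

D = (-10, 3)
G = (25/4, -11/2)

1. D_x = -10  [2·signedArea(DEC) = 168 ∩ DE · BA = -245]
2. D_y = 3  [2·signedArea(DEC) = 168 ∩ DE · BA = -245]
   → D = (-10, 3)
3. G_x = 25/4  [line -20·x + -16·y + 37 = 0 ∩ |DG|² = 5381/16]
4. G_y = -11/2  [line -20·x + -16·y + 37 = 0 ∩ |DG|² = 5381/16]
   → G = (25/4, -11/2)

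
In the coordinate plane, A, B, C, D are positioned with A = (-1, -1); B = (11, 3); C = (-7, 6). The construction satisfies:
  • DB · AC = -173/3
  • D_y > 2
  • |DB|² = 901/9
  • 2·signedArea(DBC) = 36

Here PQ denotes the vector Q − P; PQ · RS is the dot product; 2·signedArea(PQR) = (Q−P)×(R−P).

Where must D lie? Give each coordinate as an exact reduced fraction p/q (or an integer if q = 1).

1. D_x = 1  [DB · AC = -173/3 ∩ 2·signedArea(DBC) = 36]
2. D_y = 8/3  [DB · AC = -173/3 ∩ 2·signedArea(DBC) = 36]
   → D = (1, 8/3)

D = (1, 8/3)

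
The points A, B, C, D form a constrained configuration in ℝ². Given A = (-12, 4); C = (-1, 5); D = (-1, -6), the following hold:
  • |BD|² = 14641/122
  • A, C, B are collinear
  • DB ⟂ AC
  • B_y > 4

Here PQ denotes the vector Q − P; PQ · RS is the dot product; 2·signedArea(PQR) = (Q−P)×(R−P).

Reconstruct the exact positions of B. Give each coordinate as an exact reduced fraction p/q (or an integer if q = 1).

B = (-243/122, 599/122)

1. B_x = -243/122  [A, C, B are collinear ∩ DB ⟂ AC]
2. B_y = 599/122  [A, C, B are collinear ∩ DB ⟂ AC]
   → B = (-243/122, 599/122)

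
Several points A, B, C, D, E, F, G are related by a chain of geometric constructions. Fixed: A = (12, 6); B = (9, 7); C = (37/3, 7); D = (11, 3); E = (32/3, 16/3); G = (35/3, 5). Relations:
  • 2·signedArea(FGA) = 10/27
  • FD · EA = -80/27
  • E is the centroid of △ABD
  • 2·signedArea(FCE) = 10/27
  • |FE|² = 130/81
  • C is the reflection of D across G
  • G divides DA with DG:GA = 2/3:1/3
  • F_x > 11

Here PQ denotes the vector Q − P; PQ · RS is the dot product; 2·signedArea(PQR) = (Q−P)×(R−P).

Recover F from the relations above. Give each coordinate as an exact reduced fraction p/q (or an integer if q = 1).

1. F_x = 35/3  [FD · EA = -80/27 ∩ 2·signedArea(FCE) = 10/27]
2. F_y = 55/9  [FD · EA = -80/27 ∩ 2·signedArea(FCE) = 10/27]
   → F = (35/3, 55/9)

F = (35/3, 55/9)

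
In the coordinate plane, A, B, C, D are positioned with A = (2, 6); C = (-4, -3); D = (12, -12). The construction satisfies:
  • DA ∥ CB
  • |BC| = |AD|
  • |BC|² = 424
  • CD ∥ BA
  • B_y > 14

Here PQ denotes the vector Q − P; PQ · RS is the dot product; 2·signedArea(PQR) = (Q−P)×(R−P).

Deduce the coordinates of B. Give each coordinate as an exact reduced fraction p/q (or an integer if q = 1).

1. B_x = -14  [CD ∥ BA ∩ DA ∥ CB]
2. B_y = 15  [CD ∥ BA ∩ DA ∥ CB]
   → B = (-14, 15)

B = (-14, 15)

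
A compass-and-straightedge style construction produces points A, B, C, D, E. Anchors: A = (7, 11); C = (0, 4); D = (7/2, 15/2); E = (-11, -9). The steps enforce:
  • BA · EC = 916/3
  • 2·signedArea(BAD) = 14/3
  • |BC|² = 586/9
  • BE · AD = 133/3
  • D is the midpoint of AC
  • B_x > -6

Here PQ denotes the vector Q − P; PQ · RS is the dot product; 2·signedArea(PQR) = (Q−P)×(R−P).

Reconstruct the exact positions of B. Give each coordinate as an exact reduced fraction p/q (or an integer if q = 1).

B = (-5, -7/3)

1. B_x = -5  [BA · EC = 916/3 ∩ BE · AD = 133/3]
2. B_y = -7/3  [BA · EC = 916/3 ∩ BE · AD = 133/3]
   → B = (-5, -7/3)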